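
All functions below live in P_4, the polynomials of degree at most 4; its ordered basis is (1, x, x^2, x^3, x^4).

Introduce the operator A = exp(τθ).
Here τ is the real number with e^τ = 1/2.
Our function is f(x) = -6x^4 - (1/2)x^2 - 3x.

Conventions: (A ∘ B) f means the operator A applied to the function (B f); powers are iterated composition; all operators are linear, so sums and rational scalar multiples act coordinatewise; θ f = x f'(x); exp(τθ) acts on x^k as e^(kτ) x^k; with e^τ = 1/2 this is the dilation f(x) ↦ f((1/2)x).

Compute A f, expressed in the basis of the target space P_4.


exp(τθ) x^k = e^(kτ) x^k; with e^τ = 1/2 this sends x^k to (1/2)^k x^k
x ↦ 1/2 x
x^2 ↦ 1/4 x^2
x^4 ↦ 1/16 x^4
applying this coordinatewise to f: exp(τθ) f = -(3/8)x^4 - (1/8)x^2 - (3/2)x

the image equals g(x) = -(3/8)x^4 - (1/8)x^2 - (3/2)x


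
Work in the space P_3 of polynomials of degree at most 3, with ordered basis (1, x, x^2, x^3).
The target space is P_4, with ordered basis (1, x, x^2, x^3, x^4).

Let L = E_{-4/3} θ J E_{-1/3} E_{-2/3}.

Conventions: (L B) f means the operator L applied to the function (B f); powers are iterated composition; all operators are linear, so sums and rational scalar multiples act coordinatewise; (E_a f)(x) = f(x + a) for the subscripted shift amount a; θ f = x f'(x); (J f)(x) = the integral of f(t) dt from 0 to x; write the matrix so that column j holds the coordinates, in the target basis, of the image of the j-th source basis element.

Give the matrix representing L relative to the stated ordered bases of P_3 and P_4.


the matrix is [[-4/3, 28/9, -196/27, 1372/81]; [1, -11/3, 35/3, -931/27]; [0, 1, -6, 77/3]; [0, 0, 1, -25/3]; [0, 0, 0, 1]] (rows listed top to bottom)

image of 1: x - 4/3
image of x: x^2 - (11/3)x + 28/9
image of x^2: x^3 - 6x^2 + (35/3)x - 196/27
image of x^3: x^4 - (25/3)x^3 + (77/3)x^2 - (931/27)x + 1372/81
each image's coordinates form column j of the matrix


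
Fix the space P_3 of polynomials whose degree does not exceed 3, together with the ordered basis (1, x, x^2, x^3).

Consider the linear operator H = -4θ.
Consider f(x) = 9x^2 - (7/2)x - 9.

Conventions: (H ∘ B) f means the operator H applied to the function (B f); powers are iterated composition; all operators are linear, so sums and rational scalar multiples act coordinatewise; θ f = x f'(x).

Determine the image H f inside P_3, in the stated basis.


θ f = 18x^2 - (7/2)x
(-4θ) f = -72x^2 + 14x

g(x) = -72x^2 + 14x


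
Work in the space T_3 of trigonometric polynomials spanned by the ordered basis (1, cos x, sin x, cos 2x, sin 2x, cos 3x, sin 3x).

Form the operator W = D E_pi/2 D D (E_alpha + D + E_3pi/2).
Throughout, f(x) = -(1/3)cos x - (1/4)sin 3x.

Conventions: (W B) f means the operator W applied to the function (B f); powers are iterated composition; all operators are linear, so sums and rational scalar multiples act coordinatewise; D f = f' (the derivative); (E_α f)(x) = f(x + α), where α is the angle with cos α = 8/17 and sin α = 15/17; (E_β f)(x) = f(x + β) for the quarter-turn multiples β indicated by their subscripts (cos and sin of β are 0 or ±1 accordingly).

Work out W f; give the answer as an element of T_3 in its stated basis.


E_alpha f = -(8/51)cos x + (5/17)sin x + (495/19652)cos 3x + (1222/4913)sin 3x
D f = (1/3)sin x - (3/4)cos 3x
E_3pi/2 f = -(1/3)sin x - (1/4)cos 3x
(E_alpha + D + E_3pi/2) f = -(8/51)cos x + (5/17)sin x - (19157/19652)cos 3x + (1222/4913)sin 3x
D (E_alpha + D + E_3pi/2) f = (5/17)cos x + (8/51)sin x + (3666/4913)cos 3x + (57471/19652)sin 3x
D D (E_alpha + D + E_3pi/2) f = (8/51)cos x - (5/17)sin x + (172413/19652)cos 3x - (10998/4913)sin 3x
E_pi/2 D D (E_alpha + D + E_3pi/2) f = -(5/17)cos x - (8/51)sin x + (10998/4913)cos 3x + (172413/19652)sin 3x
D (E_pi/2 D D (E_alpha + D + E_3pi/2)) f = -(8/51)cos x + (5/17)sin x + (517239/19652)cos 3x - (32994/4913)sin 3x

the image equals g(x) = -(8/51)cos x + (5/17)sin x + (517239/19652)cos 3x - (32994/4913)sin 3x


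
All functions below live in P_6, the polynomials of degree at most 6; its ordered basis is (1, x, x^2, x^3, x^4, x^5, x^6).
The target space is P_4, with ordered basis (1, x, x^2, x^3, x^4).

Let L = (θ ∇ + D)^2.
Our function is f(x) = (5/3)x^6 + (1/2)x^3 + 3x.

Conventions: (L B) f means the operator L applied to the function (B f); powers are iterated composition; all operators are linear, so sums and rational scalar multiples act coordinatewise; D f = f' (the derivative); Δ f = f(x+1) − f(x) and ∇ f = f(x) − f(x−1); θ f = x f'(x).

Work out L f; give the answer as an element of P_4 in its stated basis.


∇ f = 10x^5 - 25x^4 + (100/3)x^3 - (47/2)x^2 + (17/2)x + 11/6
θ ∇ f = 50x^5 - 100x^4 + 100x^3 - 47x^2 + (17/2)x
D f = 10x^5 + (3/2)x^2 + 3
(θ ∇ + D) f = 60x^5 - 100x^4 + 100x^3 - (91/2)x^2 + (17/2)x + 3
∇ (θ ∇ + D) f = 300x^4 - 1000x^3 + 1500x^2 - 1091x + 314
θ ∇ (θ ∇ + D) f = 1200x^4 - 3000x^3 + 3000x^2 - 1091x
D (θ ∇ + D) f = 300x^4 - 400x^3 + 300x^2 - 91x + 17/2
(θ ∇ + D) (θ ∇ + D) f = 1500x^4 - 3400x^3 + 3300x^2 - 1182x + 17/2

the image equals g(x) = 1500x^4 - 3400x^3 + 3300x^2 - 1182x + 17/2


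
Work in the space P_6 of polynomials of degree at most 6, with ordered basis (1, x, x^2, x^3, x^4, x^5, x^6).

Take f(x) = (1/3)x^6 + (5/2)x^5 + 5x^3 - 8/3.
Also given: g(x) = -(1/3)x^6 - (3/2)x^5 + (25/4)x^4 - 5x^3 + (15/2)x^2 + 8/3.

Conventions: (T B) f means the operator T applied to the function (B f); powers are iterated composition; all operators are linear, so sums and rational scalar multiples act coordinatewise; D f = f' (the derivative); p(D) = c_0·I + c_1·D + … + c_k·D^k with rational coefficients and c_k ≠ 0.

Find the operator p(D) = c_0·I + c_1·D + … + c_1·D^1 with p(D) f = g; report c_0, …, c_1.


D^0 f = (1/3)x^6 + (5/2)x^5 + 5x^3 - 8/3
D^1 f = 2x^5 + (25/2)x^4 + 15x^2
matching coefficients of g against c_0 f + c_1 Df + … from the top degree down determines the c_i
solution: c_0 = -1, c_1 = 1/2

c_0 = -1, c_1 = 1/2


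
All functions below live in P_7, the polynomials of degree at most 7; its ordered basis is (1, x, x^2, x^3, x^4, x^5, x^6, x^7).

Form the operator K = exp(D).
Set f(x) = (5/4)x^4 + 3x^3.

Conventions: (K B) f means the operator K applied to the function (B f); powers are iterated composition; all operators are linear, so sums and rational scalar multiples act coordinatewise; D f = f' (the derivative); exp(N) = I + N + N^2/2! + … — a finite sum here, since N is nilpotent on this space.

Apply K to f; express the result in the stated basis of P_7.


order-1 term: 5x^3 + 9x^2
order-2 term: (15/2)x^2 + 9x
order-3 term: 5x + 3
order-4 term: 5/4
the series for exp(D) f terminates at order 4
exp(D) f = (5/4)x^4 + 8x^3 + (33/2)x^2 + 14x + 17/4

the result is g(x) = (5/4)x^4 + 8x^3 + (33/2)x^2 + 14x + 17/4


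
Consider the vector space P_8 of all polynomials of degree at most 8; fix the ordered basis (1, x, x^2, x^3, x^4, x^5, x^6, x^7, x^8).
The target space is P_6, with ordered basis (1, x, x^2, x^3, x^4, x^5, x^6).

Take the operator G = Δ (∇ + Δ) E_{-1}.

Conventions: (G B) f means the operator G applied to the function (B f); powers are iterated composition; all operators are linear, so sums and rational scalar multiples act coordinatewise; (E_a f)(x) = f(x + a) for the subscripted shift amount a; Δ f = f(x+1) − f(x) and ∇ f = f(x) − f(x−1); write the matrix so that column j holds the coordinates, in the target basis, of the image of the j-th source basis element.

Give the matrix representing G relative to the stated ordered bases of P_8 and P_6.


the matrix is [[0, 0, 4, -6, 16, -30, 64, -126, 256]; [0, 0, 0, 12, -24, 80, -180, 448, -1008]; [0, 0, 0, 0, 24, -60, 240, -630, 1792]; [0, 0, 0, 0, 0, 40, -120, 560, -1680]; [0, 0, 0, 0, 0, 0, 60, -210, 1120]; [0, 0, 0, 0, 0, 0, 0, 84, -336]; [0, 0, 0, 0, 0, 0, 0, 0, 112]] (rows listed top to bottom)

image of 1: 0
image of x: 0
image of x^2: 4
image of x^3: 12x - 6
image of x^4: 24x^2 - 24x + 16
image of x^5: 40x^3 - 60x^2 + 80x - 30
image of x^6: 60x^4 - 120x^3 + 240x^2 - 180x + 64
image of x^7: 84x^5 - 210x^4 + 560x^3 - 630x^2 + 448x - 126
image of x^8: 112x^6 - 336x^5 + 1120x^4 - 1680x^3 + 1792x^2 - 1008x + 256
each image's coordinates form column j of the matrix


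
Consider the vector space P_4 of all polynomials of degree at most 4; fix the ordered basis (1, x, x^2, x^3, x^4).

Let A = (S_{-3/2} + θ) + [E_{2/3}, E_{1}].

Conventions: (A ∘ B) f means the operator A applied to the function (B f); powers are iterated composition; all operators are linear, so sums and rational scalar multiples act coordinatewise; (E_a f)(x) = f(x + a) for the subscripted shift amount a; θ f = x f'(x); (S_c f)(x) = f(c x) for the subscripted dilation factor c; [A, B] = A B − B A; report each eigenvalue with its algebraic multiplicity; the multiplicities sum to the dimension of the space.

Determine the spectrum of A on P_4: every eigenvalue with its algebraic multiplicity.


λ = -1/2 (multiplicity 1), λ = -3/8 (multiplicity 1), λ = 1 (multiplicity 1), λ = 17/4 (multiplicity 1), λ = 145/16 (multiplicity 1)

image of 1: 1
image of x: -(1/2)x
image of x^2: (17/4)x^2
image of x^3: -(3/8)x^3
image of x^4: (145/16)x^4
the matrix is upper triangular; its diagonal is (1, -1/2, 17/4, -3/8, 145/16)
for a triangular matrix the eigenvalues are the diagonal entries, with algebraic multiplicity their repetition count


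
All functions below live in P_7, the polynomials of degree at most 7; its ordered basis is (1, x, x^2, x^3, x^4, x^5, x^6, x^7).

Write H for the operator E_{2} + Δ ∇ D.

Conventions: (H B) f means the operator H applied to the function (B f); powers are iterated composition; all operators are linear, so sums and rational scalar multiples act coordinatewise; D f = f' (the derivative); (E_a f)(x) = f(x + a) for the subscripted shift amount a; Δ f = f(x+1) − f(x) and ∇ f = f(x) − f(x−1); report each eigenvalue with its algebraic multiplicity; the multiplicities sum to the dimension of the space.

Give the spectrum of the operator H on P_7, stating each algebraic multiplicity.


λ = 1 (multiplicity 8)

image of 1: 1
image of x: x + 2
image of x^2: x^2 + 4x + 4
image of x^3: x^3 + 6x^2 + 12x + 14
image of x^4: x^4 + 8x^3 + 24x^2 + 56x + 16
image of x^5: x^5 + 10x^4 + 40x^3 + 140x^2 + 80x + 42
image of x^6: x^6 + 12x^5 + 60x^4 + 280x^3 + 240x^2 + 252x + 64
image of x^7: x^7 + 14x^6 + 84x^5 + 490x^4 + 560x^3 + 882x^2 + 448x + 142
the matrix is upper triangular; its diagonal is (1, 1, 1, 1, 1, 1, 1, 1)
for a triangular matrix the eigenvalues are the diagonal entries, with algebraic multiplicity their repetition count


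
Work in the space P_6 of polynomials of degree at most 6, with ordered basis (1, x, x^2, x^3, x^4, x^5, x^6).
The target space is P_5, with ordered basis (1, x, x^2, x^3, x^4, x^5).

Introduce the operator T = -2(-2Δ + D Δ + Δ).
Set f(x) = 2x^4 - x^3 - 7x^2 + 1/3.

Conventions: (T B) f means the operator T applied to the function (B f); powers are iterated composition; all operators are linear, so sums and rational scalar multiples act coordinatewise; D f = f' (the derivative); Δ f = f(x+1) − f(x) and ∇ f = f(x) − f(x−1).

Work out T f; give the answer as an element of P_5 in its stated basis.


Δ f = 8x^3 + 9x^2 - 9x - 6
(-2Δ) f = -16x^3 - 18x^2 + 18x + 12
Δ f = 8x^3 + 9x^2 - 9x - 6
D Δ f = 24x^2 + 18x - 9
Δ f = 8x^3 + 9x^2 - 9x - 6
(-2Δ + D Δ + Δ) f = -8x^3 + 15x^2 + 27x - 3
(-2(-2Δ + D Δ + Δ)) f = 16x^3 - 30x^2 - 54x + 6

the result is g(x) = 16x^3 - 30x^2 - 54x + 6


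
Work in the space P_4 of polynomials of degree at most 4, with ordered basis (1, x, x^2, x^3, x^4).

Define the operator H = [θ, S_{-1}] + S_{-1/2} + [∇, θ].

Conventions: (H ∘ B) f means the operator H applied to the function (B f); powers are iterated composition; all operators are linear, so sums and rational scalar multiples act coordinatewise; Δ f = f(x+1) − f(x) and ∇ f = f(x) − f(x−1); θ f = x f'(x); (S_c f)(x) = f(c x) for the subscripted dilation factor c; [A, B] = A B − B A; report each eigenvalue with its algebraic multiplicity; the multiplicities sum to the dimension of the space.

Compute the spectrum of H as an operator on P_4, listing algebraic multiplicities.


image of 1: 1
image of x: -(1/2)x + 1
image of x^2: (1/4)x^2 + 2x - 2
image of x^3: -(1/8)x^3 + 3x^2 - 6x + 3
image of x^4: (1/16)x^4 + 4x^3 - 12x^2 + 12x - 4
the matrix is upper triangular; its diagonal is (1, -1/2, 1/4, -1/8, 1/16)
for a triangular matrix the eigenvalues are the diagonal entries, with algebraic multiplicity their repetition count

λ = -1/2 (multiplicity 1), λ = -1/8 (multiplicity 1), λ = 1/16 (multiplicity 1), λ = 1/4 (multiplicity 1), λ = 1 (multiplicity 1)


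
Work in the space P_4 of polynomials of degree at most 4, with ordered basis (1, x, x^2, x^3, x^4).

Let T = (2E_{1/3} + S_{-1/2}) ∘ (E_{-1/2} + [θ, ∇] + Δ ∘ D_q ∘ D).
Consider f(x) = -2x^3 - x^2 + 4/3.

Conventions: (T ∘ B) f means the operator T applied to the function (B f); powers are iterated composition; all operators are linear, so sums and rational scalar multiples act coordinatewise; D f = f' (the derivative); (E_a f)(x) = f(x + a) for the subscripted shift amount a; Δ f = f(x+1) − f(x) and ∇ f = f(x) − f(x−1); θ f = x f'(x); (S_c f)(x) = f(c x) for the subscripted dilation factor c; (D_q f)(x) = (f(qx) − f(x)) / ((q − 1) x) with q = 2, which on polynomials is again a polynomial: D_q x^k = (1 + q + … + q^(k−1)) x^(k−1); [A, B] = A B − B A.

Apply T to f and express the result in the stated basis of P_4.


E_{-1/2} f = -2x^3 + 2x^2 - (1/2)x + 4/3
∇ f = -6x^2 + 4x - 1
θ ∇ f = -12x^2 + 4x
θ f = -6x^3 - 2x^2
∇ θ f = -18x^2 + 14x - 4
[θ, ∇] f = 6x^2 - 10x + 4
D f = -6x^2 - 2x
D_q D f = -18x - 2
Δ D_q D f = -18
(E_{-1/2} + [θ, ∇] + Δ ∘ D_q ∘ D) f = -2x^3 + 8x^2 - (21/2)x - 38/3
E_{1/3} (E_{-1/2} + [θ, ∇] + Δ ∘ D_q ∘ D) f = -2x^3 + 6x^2 - (35/6)x - 829/54
(2E_{1/3}) (E_{-1/2} + [θ, ∇] + Δ ∘ D_q ∘ D) f = -4x^3 + 12x^2 - (35/3)x - 829/27
S_{-1/2} (E_{-1/2} + [θ, ∇] + Δ ∘ D_q ∘ D) f = (1/4)x^3 + 2x^2 + (21/4)x - 38/3
(2E_{1/3} + S_{-1/2}) (E_{-1/2} + [θ, ∇] + Δ ∘ D_q ∘ D) f = -(15/4)x^3 + 14x^2 - (77/12)x - 1171/27

the image equals g(x) = -(15/4)x^3 + 14x^2 - (77/12)x - 1171/27


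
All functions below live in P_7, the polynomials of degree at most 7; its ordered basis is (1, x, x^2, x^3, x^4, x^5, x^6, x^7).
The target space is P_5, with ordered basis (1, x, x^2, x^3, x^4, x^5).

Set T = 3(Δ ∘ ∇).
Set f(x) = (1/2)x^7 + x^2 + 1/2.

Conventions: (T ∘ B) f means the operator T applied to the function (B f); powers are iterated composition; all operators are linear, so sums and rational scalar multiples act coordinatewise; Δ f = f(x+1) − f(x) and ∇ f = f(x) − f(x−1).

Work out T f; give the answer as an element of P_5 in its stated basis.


the image equals g(x) = 63x^5 + 105x^3 + 21x + 6

∇ f = (7/2)x^6 - (21/2)x^5 + (35/2)x^4 - (35/2)x^3 + (21/2)x^2 - (3/2)x - 1/2
Δ ∇ f = 21x^5 + 35x^3 + 7x + 2
(3(Δ ∘ ∇)) f = 63x^5 + 105x^3 + 21x + 6


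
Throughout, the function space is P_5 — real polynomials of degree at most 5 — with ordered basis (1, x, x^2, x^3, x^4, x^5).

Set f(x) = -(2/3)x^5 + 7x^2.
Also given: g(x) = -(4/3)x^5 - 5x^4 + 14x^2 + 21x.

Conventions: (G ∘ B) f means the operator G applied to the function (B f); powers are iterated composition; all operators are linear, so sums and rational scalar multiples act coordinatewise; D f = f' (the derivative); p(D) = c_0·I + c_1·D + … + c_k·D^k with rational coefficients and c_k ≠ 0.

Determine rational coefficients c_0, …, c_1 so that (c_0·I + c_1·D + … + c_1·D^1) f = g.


c_0 = 2, c_1 = 3/2

D^0 f = -(2/3)x^5 + 7x^2
D^1 f = -(10/3)x^4 + 14x
matching coefficients of g against c_0 f + c_1 Df + … from the top degree down determines the c_i
solution: c_0 = 2, c_1 = 3/2


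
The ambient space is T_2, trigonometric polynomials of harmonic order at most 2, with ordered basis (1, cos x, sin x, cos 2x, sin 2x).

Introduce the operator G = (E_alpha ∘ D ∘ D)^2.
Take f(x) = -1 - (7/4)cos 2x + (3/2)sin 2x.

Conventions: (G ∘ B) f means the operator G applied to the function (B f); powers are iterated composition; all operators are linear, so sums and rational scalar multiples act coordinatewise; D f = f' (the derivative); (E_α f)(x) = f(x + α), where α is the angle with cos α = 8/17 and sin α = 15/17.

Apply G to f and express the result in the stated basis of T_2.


D f = 3cos 2x + (7/2)sin 2x
D D f = 7cos 2x - 6sin 2x
E_alpha D D f = -(151/17)cos 2x - (42/17)sin 2x
D (E_alpha ∘ D ∘ D) f = -(84/17)cos 2x + (302/17)sin 2x
D D (E_alpha ∘ D ∘ D) f = (604/17)cos 2x + (168/17)sin 2x
E_alpha D D (E_alpha ∘ D ∘ D) f = -(56924/4913)cos 2x - (172008/4913)sin 2x

the result is g(x) = -(56924/4913)cos 2x - (172008/4913)sin 2x


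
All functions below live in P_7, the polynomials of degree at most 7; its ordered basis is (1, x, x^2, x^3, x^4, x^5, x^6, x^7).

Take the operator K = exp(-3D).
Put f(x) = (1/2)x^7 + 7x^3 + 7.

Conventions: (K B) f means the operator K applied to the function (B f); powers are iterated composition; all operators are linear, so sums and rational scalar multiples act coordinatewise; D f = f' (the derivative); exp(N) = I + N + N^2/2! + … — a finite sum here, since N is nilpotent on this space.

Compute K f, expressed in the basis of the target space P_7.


order-1 term: -(21/2)x^6 - 63x^2
order-2 term: (189/2)x^5 + 189x
order-3 term: -(945/2)x^4 - 189
order-4 term: (2835/2)x^3
order-5 term: -(5103/2)x^2
order-6 term: (5103/2)x
order-7 term: -2187/2
the series for exp(-3D) f terminates at order 7
exp(-3D) f = (1/2)x^7 - (21/2)x^6 + (189/2)x^5 - (945/2)x^4 + (2849/2)x^3 - (5229/2)x^2 + (5481/2)x - 2551/2

g(x) = (1/2)x^7 - (21/2)x^6 + (189/2)x^5 - (945/2)x^4 + (2849/2)x^3 - (5229/2)x^2 + (5481/2)x - 2551/2


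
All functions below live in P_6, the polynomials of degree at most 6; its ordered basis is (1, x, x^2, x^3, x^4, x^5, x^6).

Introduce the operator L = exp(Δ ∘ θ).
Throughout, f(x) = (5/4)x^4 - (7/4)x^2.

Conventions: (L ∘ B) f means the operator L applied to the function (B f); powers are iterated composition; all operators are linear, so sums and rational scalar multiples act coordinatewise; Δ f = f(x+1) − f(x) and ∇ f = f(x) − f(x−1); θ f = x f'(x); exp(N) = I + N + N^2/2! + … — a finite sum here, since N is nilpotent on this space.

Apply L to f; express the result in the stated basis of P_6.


order-1 term: 20x^3 + 30x^2 + 13x + 3/2
order-2 term: 90x^2 + 150x + 133/2
order-3 term: 120x + 110
order-4 term: 30
the series for exp(Δ ∘ θ) f terminates at order 4
exp(Δ ∘ θ) f = (5/4)x^4 + 20x^3 + (473/4)x^2 + 283x + 208

the image equals g(x) = (5/4)x^4 + 20x^3 + (473/4)x^2 + 283x + 208


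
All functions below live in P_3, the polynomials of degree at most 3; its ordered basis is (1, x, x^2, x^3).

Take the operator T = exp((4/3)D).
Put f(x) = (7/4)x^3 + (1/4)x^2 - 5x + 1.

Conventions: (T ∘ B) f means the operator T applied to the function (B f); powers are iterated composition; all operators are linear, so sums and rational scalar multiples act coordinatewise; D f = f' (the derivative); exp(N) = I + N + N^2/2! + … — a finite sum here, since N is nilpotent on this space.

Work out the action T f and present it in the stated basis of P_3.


the image equals g(x) = (7/4)x^3 + (29/4)x^2 + 5x - 29/27

order-1 term: 7x^2 + (2/3)x - 20/3
order-2 term: (28/3)x + 4/9
order-3 term: 112/27
the series for exp((4/3)D) f terminates at order 3
exp((4/3)D) f = (7/4)x^3 + (29/4)x^2 + 5x - 29/27


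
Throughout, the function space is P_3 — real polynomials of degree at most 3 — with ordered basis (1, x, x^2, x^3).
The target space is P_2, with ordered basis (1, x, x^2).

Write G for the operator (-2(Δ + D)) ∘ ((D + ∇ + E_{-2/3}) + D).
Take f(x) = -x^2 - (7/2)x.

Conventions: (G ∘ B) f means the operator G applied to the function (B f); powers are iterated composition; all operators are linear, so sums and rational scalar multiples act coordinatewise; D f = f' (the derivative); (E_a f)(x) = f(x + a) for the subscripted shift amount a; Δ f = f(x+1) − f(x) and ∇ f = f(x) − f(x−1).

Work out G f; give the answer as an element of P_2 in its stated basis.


D f = -2x - 7/2
∇ f = -2x - 5/2
E_{-2/3} f = -x^2 - (13/6)x + 17/9
(D + ∇ + E_{-2/3}) f = -x^2 - (37/6)x - 37/9
D f = -2x - 7/2
((D + ∇ + E_{-2/3}) + D) f = -x^2 - (49/6)x - 137/18
Δ ((D + ∇ + E_{-2/3}) + D) f = -2x - 55/6
D ((D + ∇ + E_{-2/3}) + D) f = -2x - 49/6
(Δ + D) ((D + ∇ + E_{-2/3}) + D) f = -4x - 52/3
(-2(Δ + D)) ((D + ∇ + E_{-2/3}) + D) f = 8x + 104/3

the result is g(x) = 8x + 104/3


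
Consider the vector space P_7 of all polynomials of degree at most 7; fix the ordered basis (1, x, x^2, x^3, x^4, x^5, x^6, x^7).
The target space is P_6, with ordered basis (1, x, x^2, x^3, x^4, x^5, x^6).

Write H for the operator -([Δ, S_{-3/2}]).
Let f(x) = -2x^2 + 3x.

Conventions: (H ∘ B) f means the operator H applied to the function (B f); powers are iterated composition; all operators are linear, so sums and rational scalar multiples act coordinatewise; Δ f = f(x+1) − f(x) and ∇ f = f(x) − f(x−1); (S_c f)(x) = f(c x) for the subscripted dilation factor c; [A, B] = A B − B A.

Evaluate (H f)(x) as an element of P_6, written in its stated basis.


the result is g(x) = 15x + 10

S_{-3/2} f = -(9/2)x^2 - (9/2)x
Δ S_{-3/2} f = -9x - 9
Δ f = -4x + 1
S_{-3/2} Δ f = 6x + 1
[Δ, S_{-3/2}] f = -15x - 10
(-([Δ, S_{-3/2}])) f = 15x + 10


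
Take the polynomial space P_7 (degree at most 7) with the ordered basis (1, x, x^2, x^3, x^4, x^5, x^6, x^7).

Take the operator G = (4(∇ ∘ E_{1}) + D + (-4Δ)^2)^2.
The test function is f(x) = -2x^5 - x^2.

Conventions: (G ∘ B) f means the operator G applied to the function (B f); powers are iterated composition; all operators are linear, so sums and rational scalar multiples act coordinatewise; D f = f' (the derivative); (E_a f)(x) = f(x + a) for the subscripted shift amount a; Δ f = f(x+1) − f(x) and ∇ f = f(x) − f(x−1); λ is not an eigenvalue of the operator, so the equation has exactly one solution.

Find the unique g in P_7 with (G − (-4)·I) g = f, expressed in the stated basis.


write g with unknown coordinates in the stated basis and equate coefficients in (G − (-4)·I) g = f
solving from the highest basis element down gives g = -(1/2)x^5 + (125/2)x^3 + (5399/4)x^2 + (20065/4)x - 186575/8
check: G g = -250x^3 - 5400x^2 - 20065x + 186575/2
so G g − (-4)·g = -2x^5 - x^2 = f ✓

the image equals g(x) = -(1/2)x^5 + (125/2)x^3 + (5399/4)x^2 + (20065/4)x - 186575/8


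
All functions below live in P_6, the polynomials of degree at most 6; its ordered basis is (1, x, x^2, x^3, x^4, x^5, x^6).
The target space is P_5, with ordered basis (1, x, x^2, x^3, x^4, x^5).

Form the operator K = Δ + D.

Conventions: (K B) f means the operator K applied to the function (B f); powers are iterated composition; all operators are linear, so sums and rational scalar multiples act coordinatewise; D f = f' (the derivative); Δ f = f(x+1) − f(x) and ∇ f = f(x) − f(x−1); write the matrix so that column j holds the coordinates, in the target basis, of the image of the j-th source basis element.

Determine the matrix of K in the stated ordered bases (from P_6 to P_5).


image of 1: 0
image of x: 2
image of x^2: 4x + 1
image of x^3: 6x^2 + 3x + 1
image of x^4: 8x^3 + 6x^2 + 4x + 1
image of x^5: 10x^4 + 10x^3 + 10x^2 + 5x + 1
image of x^6: 12x^5 + 15x^4 + 20x^3 + 15x^2 + 6x + 1
each image's coordinates form column j of the matrix

the matrix is [[0, 2, 1, 1, 1, 1, 1]; [0, 0, 4, 3, 4, 5, 6]; [0, 0, 0, 6, 6, 10, 15]; [0, 0, 0, 0, 8, 10, 20]; [0, 0, 0, 0, 0, 10, 15]; [0, 0, 0, 0, 0, 0, 12]] (rows listed top to bottom)


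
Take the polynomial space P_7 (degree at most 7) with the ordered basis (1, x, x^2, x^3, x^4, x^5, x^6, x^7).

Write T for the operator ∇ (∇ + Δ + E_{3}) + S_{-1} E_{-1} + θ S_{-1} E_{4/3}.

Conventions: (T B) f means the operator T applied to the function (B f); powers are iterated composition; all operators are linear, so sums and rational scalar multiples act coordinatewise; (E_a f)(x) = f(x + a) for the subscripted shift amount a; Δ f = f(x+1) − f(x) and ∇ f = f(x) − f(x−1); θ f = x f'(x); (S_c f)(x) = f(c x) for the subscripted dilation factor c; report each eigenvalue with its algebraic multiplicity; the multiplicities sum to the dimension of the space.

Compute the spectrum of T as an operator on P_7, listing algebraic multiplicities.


image of 1: 1
image of x: -2x
image of x^2: 3x^2 + (4/3)x + 10
image of x^3: -4x^3 + 8x^2 + (56/3)x + 12
image of x^4: 5x^4 - 8x^3 + (244/3)x^2 + (1256/27)x + 82
image of x^5: -6x^5 + (80/3)x^4 + (80/3)x^3 + (4520/27)x^2 + (31120/81)x + 180
image of x^6: 7x^6 - 28x^5 + (770/3)x^4 + (1240/9)x^3 + (35770/27)x^2 + (86404/81)x + 730
image of x^7: -8x^7 + 56x^6 - (56/3)x^5 + (20300/27)x^4 + (66640/27)x^3 + (320516/81)x^2 + (3686312/729)x + 1932
the matrix is upper triangular; its diagonal is (1, -2, 3, -4, 5, -6, 7, -8)
for a triangular matrix the eigenvalues are the diagonal entries, with algebraic multiplicity their repetition count

λ = -8 (multiplicity 1), λ = -6 (multiplicity 1), λ = -4 (multiplicity 1), λ = -2 (multiplicity 1), λ = 1 (multiplicity 1), λ = 3 (multiplicity 1), λ = 5 (multiplicity 1), λ = 7 (multiplicity 1)


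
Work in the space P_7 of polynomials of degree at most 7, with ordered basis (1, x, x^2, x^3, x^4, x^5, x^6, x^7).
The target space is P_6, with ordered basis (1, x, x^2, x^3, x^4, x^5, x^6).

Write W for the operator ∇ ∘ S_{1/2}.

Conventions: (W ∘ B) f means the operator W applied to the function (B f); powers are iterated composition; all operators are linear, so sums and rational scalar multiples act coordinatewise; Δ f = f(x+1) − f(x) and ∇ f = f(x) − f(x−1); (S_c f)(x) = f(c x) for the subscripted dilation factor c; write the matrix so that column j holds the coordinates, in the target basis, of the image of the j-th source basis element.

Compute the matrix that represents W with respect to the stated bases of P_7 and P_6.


the matrix is [[0, 1/2, -1/4, 1/8, -1/16, 1/32, -1/64, 1/128]; [0, 0, 1/2, -3/8, 1/4, -5/32, 3/32, -7/128]; [0, 0, 0, 3/8, -3/8, 5/16, -15/64, 21/128]; [0, 0, 0, 0, 1/4, -5/16, 5/16, -35/128]; [0, 0, 0, 0, 0, 5/32, -15/64, 35/128]; [0, 0, 0, 0, 0, 0, 3/32, -21/128]; [0, 0, 0, 0, 0, 0, 0, 7/128]] (rows listed top to bottom)

image of 1: 0
image of x: 1/2
image of x^2: (1/2)x - 1/4
image of x^3: (3/8)x^2 - (3/8)x + 1/8
image of x^4: (1/4)x^3 - (3/8)x^2 + (1/4)x - 1/16
image of x^5: (5/32)x^4 - (5/16)x^3 + (5/16)x^2 - (5/32)x + 1/32
image of x^6: (3/32)x^5 - (15/64)x^4 + (5/16)x^3 - (15/64)x^2 + (3/32)x - 1/64
image of x^7: (7/128)x^6 - (21/128)x^5 + (35/128)x^4 - (35/128)x^3 + (21/128)x^2 - (7/128)x + 1/128
each image's coordinates form column j of the matrix


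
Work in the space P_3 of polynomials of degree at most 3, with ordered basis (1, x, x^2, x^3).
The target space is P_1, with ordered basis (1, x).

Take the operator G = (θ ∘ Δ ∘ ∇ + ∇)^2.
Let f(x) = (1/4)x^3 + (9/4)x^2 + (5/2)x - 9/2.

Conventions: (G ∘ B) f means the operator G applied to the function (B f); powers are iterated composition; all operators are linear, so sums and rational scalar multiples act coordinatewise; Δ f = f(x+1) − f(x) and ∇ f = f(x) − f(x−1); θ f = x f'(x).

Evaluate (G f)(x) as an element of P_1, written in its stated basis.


∇ f = (3/4)x^2 + (15/4)x + 1/2
Δ ∇ f = (3/2)x + 9/2
θ Δ ∇ f = (3/2)x
∇ f = (3/4)x^2 + (15/4)x + 1/2
(θ ∘ Δ ∘ ∇ + ∇) f = (3/4)x^2 + (21/4)x + 1/2
∇ (θ ∘ Δ ∘ ∇ + ∇) f = (3/2)x + 9/2
Δ ∇ (θ ∘ Δ ∘ ∇ + ∇) f = 3/2
θ Δ ∇ (θ ∘ Δ ∘ ∇ + ∇) f = 0
∇ (θ ∘ Δ ∘ ∇ + ∇) f = (3/2)x + 9/2
(θ ∘ Δ ∘ ∇ + ∇) (θ ∘ Δ ∘ ∇ + ∇) f = (3/2)x + 9/2

the result is g(x) = (3/2)x + 9/2


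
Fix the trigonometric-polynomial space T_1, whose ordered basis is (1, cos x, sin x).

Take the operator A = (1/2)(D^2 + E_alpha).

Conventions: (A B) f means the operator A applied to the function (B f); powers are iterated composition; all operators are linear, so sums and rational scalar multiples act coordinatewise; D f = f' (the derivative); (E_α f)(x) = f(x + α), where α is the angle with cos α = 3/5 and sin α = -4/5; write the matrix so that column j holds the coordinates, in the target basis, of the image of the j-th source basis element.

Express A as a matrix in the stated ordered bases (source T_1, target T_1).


the matrix is [[1/2, 0, 0]; [0, -1/5, -2/5]; [0, 2/5, -1/5]] (rows listed top to bottom)

image of 1: 1/2
image of cos x: -(1/5)cos x + (2/5)sin x
image of sin x: -(2/5)cos x - (1/5)sin x
each image's coordinates form column j of the matrix


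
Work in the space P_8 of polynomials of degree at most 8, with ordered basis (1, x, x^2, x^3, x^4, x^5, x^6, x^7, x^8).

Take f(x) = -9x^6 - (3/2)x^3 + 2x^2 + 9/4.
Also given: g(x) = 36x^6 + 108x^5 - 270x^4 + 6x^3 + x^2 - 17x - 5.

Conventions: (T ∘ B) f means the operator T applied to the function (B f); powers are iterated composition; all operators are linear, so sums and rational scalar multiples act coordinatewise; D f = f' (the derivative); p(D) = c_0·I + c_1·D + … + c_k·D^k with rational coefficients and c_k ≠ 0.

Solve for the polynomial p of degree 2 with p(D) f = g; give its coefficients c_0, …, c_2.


D^0 f = -9x^6 - (3/2)x^3 + 2x^2 + 9/4
D^1 f = -54x^5 - (9/2)x^2 + 4x
D^2 f = -270x^4 - 9x + 4
matching coefficients of g against c_0 f + c_1 Df + … from the top degree down determines the c_i
solution: c_0 = -4, c_1 = -2, c_2 = 1

p(D) = -4·I − 2·D + D^2, i.e. c_0 = -4, c_1 = -2, c_2 = 1


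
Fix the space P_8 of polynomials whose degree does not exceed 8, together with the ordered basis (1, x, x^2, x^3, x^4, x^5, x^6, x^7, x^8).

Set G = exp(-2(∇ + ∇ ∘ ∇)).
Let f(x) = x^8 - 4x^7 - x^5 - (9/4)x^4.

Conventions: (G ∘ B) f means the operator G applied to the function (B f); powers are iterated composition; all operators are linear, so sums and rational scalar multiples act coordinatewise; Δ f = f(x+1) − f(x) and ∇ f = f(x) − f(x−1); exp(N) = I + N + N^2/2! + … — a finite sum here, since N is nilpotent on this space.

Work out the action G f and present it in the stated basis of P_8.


order-1 term: -16x^7 + 728x^5 - 3210x^4 + 6926x^3 - 8361x^2 + 5456x - 3011/2
order-2 term: 112x^6 + 336x^5 - 6440x^4 + 12840x^3 + 25138x^2 - 108744x + 98377
order-3 term: -448x^5 - 2240x^4 + 22400x^3 - 3280x^2 - 146632x + 156292
order-4 term: 1120x^4 + 6720x^3 - 38080x^2 - 38160x + 139020
order-5 term: -1792x^3 - 10752x^2 + 31360x + 38112
order-6 term: 1792x^2 + 8960x - 9856
order-7 term: -1024x - 3072
order-8 term: 256
the series for exp(-2(∇ + ∇ ∘ ∇)) f terminates at order 8
exp(-2(∇ + ∇ ∘ ∇)) f = x^8 - 20x^7 + 112x^6 + 615x^5 - (43089/4)x^4 + 47094x^3 - 33543x^2 - 248784x + 835247/2

the image equals g(x) = x^8 - 20x^7 + 112x^6 + 615x^5 - (43089/4)x^4 + 47094x^3 - 33543x^2 - 248784x + 835247/2


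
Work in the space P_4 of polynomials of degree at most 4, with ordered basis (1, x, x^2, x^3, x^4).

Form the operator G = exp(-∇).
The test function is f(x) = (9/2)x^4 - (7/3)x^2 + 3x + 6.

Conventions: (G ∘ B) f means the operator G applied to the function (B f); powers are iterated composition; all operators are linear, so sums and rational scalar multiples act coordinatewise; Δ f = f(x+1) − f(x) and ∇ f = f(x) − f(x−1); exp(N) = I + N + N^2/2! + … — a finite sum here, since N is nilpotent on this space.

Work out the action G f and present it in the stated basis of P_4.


order-1 term: -18x^3 + 27x^2 - (40/3)x - 5/6
order-2 term: 27x^2 - 54x + 175/6
order-3 term: -18x + 27
order-4 term: 9/2
the series for exp(-∇) f terminates at order 4
exp(-∇) f = (9/2)x^4 - 18x^3 + (155/3)x^2 - (247/3)x + 395/6

the result is g(x) = (9/2)x^4 - 18x^3 + (155/3)x^2 - (247/3)x + 395/6


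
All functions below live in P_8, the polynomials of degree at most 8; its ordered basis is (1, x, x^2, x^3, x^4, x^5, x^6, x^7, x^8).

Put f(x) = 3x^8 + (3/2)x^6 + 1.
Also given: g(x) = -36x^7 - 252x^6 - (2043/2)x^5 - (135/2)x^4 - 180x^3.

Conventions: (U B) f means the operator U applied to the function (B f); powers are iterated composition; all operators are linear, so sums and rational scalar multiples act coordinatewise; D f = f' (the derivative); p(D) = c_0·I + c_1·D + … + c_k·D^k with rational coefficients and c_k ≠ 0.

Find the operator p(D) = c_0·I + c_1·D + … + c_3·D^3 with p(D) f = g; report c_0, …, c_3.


D^0 f = 3x^8 + (3/2)x^6 + 1
D^1 f = 24x^7 + 9x^5
D^2 f = 168x^6 + 45x^4
D^3 f = 1008x^5 + 180x^3
matching coefficients of g against c_0 f + c_1 Df + … from the top degree down determines the c_i
solution: c_0 = 0, c_1 = -3/2, c_2 = -3/2, c_3 = -1

c_0 = 0, c_1 = -3/2, c_2 = -3/2, c_3 = -1


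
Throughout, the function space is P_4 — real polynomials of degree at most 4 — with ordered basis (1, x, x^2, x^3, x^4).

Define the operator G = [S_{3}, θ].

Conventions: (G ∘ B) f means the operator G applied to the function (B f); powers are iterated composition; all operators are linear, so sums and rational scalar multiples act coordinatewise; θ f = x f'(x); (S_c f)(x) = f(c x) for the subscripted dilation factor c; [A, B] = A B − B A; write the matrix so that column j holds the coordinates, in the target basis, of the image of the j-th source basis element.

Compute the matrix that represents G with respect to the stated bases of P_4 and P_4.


the matrix is [[0, 0, 0, 0, 0]; [0, 0, 0, 0, 0]; [0, 0, 0, 0, 0]; [0, 0, 0, 0, 0]; [0, 0, 0, 0, 0]] (rows listed top to bottom)

image of 1: 0
image of x: 0
image of x^2: 0
image of x^3: 0
image of x^4: 0
each image's coordinates form column j of the matrix


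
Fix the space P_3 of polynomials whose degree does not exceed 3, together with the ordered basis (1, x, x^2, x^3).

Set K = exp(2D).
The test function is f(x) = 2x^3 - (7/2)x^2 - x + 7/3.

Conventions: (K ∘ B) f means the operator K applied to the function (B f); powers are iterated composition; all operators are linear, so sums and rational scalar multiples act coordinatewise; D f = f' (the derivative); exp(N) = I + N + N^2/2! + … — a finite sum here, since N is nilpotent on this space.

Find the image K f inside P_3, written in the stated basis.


order-1 term: 12x^2 - 14x - 2
order-2 term: 24x - 14
order-3 term: 16
the series for exp(2D) f terminates at order 3
exp(2D) f = 2x^3 + (17/2)x^2 + 9x + 7/3

the image equals g(x) = 2x^3 + (17/2)x^2 + 9x + 7/3


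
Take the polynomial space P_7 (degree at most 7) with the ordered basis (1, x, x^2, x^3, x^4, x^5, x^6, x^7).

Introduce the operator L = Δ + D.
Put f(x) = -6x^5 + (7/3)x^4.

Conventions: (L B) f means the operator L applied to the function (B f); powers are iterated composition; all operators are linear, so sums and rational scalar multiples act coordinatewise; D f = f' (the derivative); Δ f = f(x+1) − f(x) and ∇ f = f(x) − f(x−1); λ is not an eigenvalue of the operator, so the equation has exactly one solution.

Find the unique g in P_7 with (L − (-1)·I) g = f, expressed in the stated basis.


the image equals g(x) = -6x^5 + (187/3)x^4 - (1316/3)x^3 + 2318x^2 - (24526/3)x + 14415

write g with unknown coordinates in the stated basis and equate coefficients in (L − (-1)·I) g = f
solving from the highest basis element down gives g = -6x^5 + (187/3)x^4 - (1316/3)x^3 + 2318x^2 - (24526/3)x + 14415
check: L g = -60x^4 + (1316/3)x^3 - 2318x^2 + (24526/3)x - 14415
so L g − (-1)·g = -6x^5 + (7/3)x^4 = f ✓


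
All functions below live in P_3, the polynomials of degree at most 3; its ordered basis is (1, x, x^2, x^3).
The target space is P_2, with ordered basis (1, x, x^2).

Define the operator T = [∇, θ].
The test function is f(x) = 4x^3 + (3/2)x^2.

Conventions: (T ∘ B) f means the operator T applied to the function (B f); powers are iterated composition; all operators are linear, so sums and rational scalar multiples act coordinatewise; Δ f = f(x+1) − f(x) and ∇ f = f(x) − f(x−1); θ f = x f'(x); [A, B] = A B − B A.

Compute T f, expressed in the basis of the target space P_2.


the image equals g(x) = 12x^2 - 21x + 9

θ f = 12x^3 + 3x^2
∇ θ f = 36x^2 - 30x + 9
∇ f = 12x^2 - 9x + 5/2
θ ∇ f = 24x^2 - 9x
[∇, θ] f = 12x^2 - 21x + 9


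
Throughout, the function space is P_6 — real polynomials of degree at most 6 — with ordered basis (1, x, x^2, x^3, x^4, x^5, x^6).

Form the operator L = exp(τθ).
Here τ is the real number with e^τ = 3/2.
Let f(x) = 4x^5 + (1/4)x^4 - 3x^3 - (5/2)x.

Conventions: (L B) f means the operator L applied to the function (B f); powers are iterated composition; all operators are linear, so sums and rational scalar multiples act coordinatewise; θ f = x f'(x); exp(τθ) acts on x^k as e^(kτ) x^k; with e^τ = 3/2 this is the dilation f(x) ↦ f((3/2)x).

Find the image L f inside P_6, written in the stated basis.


the result is g(x) = (243/8)x^5 + (81/64)x^4 - (81/8)x^3 - (15/4)x

exp(τθ) x^k = e^(kτ) x^k; with e^τ = 3/2 this sends x^k to (3/2)^k x^k
x ↦ 3/2 x
x^3 ↦ 27/8 x^3
x^4 ↦ 81/16 x^4
x^5 ↦ 243/32 x^5
applying this coordinatewise to f: exp(τθ) f = (243/8)x^5 + (81/64)x^4 - (81/8)x^3 - (15/4)x


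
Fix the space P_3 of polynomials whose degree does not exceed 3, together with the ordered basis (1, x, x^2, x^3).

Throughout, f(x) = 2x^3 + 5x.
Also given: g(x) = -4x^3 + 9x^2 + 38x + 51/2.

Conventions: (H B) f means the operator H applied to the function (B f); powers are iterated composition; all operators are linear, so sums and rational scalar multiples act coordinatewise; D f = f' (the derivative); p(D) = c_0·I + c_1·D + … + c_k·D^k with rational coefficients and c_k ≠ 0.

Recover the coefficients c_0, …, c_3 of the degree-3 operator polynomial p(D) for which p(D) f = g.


p(D) = -2·I + (3/2)·D + 4·D^2 + (3/2)·D^3, i.e. c_0 = -2, c_1 = 3/2, c_2 = 4, c_3 = 3/2

D^0 f = 2x^3 + 5x
D^1 f = 6x^2 + 5
D^2 f = 12x
D^3 f = 12
matching coefficients of g against c_0 f + c_1 Df + … from the top degree down determines the c_i
solution: c_0 = -2, c_1 = 3/2, c_2 = 4, c_3 = 3/2


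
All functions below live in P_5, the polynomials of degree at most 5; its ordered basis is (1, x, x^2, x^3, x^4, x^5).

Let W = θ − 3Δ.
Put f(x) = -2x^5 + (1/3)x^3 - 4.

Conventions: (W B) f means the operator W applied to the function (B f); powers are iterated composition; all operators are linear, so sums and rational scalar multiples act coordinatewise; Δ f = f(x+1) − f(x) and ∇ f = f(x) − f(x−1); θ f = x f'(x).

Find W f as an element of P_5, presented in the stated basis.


θ f = -10x^5 + x^3
Δ f = -10x^4 - 20x^3 - 19x^2 - 9x - 5/3
(-3Δ) f = 30x^4 + 60x^3 + 57x^2 + 27x + 5
(θ − 3Δ) f = -10x^5 + 30x^4 + 61x^3 + 57x^2 + 27x + 5

the image equals g(x) = -10x^5 + 30x^4 + 61x^3 + 57x^2 + 27x + 5


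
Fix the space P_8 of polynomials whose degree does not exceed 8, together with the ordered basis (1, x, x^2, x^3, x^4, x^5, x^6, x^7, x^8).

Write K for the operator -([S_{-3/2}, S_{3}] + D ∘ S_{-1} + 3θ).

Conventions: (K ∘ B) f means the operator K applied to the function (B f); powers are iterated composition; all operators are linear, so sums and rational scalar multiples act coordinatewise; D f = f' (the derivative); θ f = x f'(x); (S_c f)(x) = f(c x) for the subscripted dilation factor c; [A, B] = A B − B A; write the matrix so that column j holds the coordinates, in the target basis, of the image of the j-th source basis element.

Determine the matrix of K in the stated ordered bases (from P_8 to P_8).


the matrix is [[0, 1, 0, 0, 0, 0, 0, 0, 0]; [0, -3, -2, 0, 0, 0, 0, 0, 0]; [0, 0, -6, 3, 0, 0, 0, 0, 0]; [0, 0, 0, -9, -4, 0, 0, 0, 0]; [0, 0, 0, 0, -12, 5, 0, 0, 0]; [0, 0, 0, 0, 0, -15, -6, 0, 0]; [0, 0, 0, 0, 0, 0, -18, 7, 0]; [0, 0, 0, 0, 0, 0, 0, -21, -8]; [0, 0, 0, 0, 0, 0, 0, 0, -24]] (rows listed top to bottom)

image of 1: 0
image of x: -3x + 1
image of x^2: -6x^2 - 2x
image of x^3: -9x^3 + 3x^2
image of x^4: -12x^4 - 4x^3
image of x^5: -15x^5 + 5x^4
image of x^6: -18x^6 - 6x^5
image of x^7: -21x^7 + 7x^6
image of x^8: -24x^8 - 8x^7
each image's coordinates form column j of the matrix
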